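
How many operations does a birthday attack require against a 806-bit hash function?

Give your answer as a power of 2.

Step 1: The birthday paradox gives collision probability ~50% after sqrt(2^n) = 2^(n/2) hashes.
Step 2: For 806-bit output: 2^(806/2) = 2^403.
Step 3: Approximately 2^403 hash computations needed.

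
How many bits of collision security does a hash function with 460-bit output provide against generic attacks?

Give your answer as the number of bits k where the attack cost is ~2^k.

Step 1: The hash has a 460-bit output.
Step 2: Collision resistance means it should be infeasible to find any x != y with h(x) = h(y).
By the birthday bound, a generic collision search succeeds after about sqrt(2^460) = 2^(460/2) = 2^230 evaluations.
Step 3: Security level = 230 bits.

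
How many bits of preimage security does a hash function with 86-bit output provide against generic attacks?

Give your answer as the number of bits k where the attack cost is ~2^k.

Step 1: The hash has a 86-bit output.
Step 2: Preimage resistance means: given a digest h(x), it should be infeasible to find any input that hashes to it.
With a 86-bit output there are 2^86 possible digests, so a generic brute-force preimage search costs about 2^86 evaluations.
Step 3: Security level = 86 bits.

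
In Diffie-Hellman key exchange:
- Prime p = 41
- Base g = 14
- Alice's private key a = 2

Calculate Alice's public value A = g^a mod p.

Step 1: A = g^a mod p = 14^2 mod 41.
  14^1 mod 41 = 14
  14^2 mod 41 = (14 * 14) mod 41 = 32
Result: A = 32.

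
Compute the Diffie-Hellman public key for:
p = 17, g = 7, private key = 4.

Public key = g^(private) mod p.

Step 1: A = g^a mod p = 7^4 mod 17.
  7^1 mod 17 = 7
  7^2 mod 17 = (7 * 7) mod 17 = 15
  7^3 mod 17 = (15 * 7) mod 17 = 3
  7^4 mod 17 = (3 * 7) mod 17 = 4
Result: A = 4.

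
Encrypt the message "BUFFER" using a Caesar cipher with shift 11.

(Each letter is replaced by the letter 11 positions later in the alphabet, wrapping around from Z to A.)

Step 1: For each letter, shift forward by 11 positions (mod 26).
  B (position 1) -> position (1+11) mod 26 = 12 -> M
  U (position 20) -> position (20+11) mod 26 = 5 -> F
  F (position 5) -> position (5+11) mod 26 = 16 -> Q
  F (position 5) -> position (5+11) mod 26 = 16 -> Q
  E (position 4) -> position (4+11) mod 26 = 15 -> P
  R (position 17) -> position (17+11) mod 26 = 2 -> C
Result: MFQQPC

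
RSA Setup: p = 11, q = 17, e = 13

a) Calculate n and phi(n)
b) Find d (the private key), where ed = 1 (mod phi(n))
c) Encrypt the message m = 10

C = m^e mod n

Step 1: n = 11 * 17 = 187.
Step 2: phi(n) = (11-1)(17-1) = 10 * 16 = 160.
Step 3: Find d = 13^(-1) mod 160 = 37.
  Verify: 13 * 37 = 481 = 1 (mod 160).
Step 4: C = 10^13 mod 187 = 164.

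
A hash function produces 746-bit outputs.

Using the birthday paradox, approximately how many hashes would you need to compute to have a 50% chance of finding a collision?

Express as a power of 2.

Step 1: The birthday paradox gives collision probability ~50% after sqrt(2^n) = 2^(n/2) hashes.
Step 2: For 746-bit output: 2^(746/2) = 2^373.
Step 3: Approximately 2^373 hash computations needed.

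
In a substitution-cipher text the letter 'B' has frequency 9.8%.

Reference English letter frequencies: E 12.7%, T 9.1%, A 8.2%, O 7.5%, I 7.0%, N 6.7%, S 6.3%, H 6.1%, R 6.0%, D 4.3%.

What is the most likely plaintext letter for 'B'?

Step 1: The observed frequency is 9.8%.
Step 2: Compare with English frequencies:
  E: 12.7% (difference: 2.9%)
  T: 9.1% (difference: 0.7%) <-- closest
  A: 8.2% (difference: 1.6%)
  O: 7.5% (difference: 2.3%)
  I: 7.0% (difference: 2.8%)
  N: 6.7% (difference: 3.1%)
  S: 6.3% (difference: 3.5%)
  H: 6.1% (difference: 3.7%)
  R: 6.0% (difference: 3.8%)
  D: 4.3% (difference: 5.5%)
Step 3: 'B' most likely represents 'T' (frequency 9.1%).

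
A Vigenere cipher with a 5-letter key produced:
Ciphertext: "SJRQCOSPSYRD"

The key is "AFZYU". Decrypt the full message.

Step 1: Key 'AFZYU' has length 5. Extended key: AFZYUAFZYUAF
Step 2: Decrypt each position:
  S(18) - A(0) = 18 = S
  J(9) - F(5) = 4 = E
  R(17) - Z(25) = 18 = S
  Q(16) - Y(24) = 18 = S
  C(2) - U(20) = 8 = I
  O(14) - A(0) = 14 = O
  S(18) - F(5) = 13 = N
  P(15) - Z(25) = 16 = Q
  S(18) - Y(24) = 20 = U
  Y(24) - U(20) = 4 = E
  R(17) - A(0) = 17 = R
  D(3) - F(5) = 24 = Y
Plaintext: SESSIONQUERY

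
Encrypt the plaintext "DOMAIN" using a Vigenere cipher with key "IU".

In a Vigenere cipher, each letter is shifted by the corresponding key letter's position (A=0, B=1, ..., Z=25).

Step 1: Repeat key to match plaintext length:
  Plaintext: DOMAIN
  Key:       IUIUIU
Step 2: Encrypt each letter:
  D(3) + I(8) = (3+8) mod 26 = 11 = L
  O(14) + U(20) = (14+20) mod 26 = 8 = I
  M(12) + I(8) = (12+8) mod 26 = 20 = U
  A(0) + U(20) = (0+20) mod 26 = 20 = U
  I(8) + I(8) = (8+8) mod 26 = 16 = Q
  N(13) + U(20) = (13+20) mod 26 = 7 = H
Ciphertext: LIUUQH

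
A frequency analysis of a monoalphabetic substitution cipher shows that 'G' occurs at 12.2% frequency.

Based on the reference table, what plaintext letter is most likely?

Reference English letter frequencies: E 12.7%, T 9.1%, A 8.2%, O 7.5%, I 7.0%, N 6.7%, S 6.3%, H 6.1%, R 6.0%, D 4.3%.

Step 1: The observed frequency is 12.2%.
Step 2: Compare with English frequencies:
  E: 12.7% (difference: 0.5%) <-- closest
  T: 9.1% (difference: 3.1%)
  A: 8.2% (difference: 4.0%)
  O: 7.5% (difference: 4.7%)
  I: 7.0% (difference: 5.2%)
  N: 6.7% (difference: 5.5%)
  S: 6.3% (difference: 5.9%)
  H: 6.1% (difference: 6.1%)
  R: 6.0% (difference: 6.2%)
  D: 4.3% (difference: 7.9%)
Step 3: 'G' most likely represents 'E' (frequency 12.7%).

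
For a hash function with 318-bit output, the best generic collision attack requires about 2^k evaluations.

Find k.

Step 1: The hash has a 318-bit output.
Step 2: Collision resistance means it should be infeasible to find any x != y with h(x) = h(y).
By the birthday bound, a generic collision search succeeds after about sqrt(2^318) = 2^(318/2) = 2^159 evaluations.
Step 3: Security level = 159 bits.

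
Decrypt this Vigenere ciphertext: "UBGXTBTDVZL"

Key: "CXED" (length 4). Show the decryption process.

Step 1: Key 'CXED' has length 4. Extended key: CXEDCXEDCXE
Step 2: Decrypt each position:
  U(20) - C(2) = 18 = S
  B(1) - X(23) = 4 = E
  G(6) - E(4) = 2 = C
  X(23) - D(3) = 20 = U
  T(19) - C(2) = 17 = R
  B(1) - X(23) = 4 = E
  T(19) - E(4) = 15 = P
  D(3) - D(3) = 0 = A
  V(21) - C(2) = 19 = T
  Z(25) - X(23) = 2 = C
  L(11) - E(4) = 7 = H
Plaintext: SECUREPATCH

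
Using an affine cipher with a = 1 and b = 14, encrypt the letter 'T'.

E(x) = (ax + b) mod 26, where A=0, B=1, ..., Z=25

Step 1: Convert 'T' to number: x = 19.
Step 2: E(19) = (1 * 19 + 14) mod 26 = 33 mod 26 = 7.
Step 3: Convert 7 back to letter: H.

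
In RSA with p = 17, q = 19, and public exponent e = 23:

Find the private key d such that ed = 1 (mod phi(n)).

Step 1: n = 17 * 19 = 323.
Step 2: phi(n) = 16 * 18 = 288.
Step 3: Find d such that 23 * d = 1 (mod 288).
Step 4: d = 23^(-1) mod 288 = 263.
Verification: 23 * 263 = 6049 = 21 * 288 + 1.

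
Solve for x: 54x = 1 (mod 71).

Step 1: We need x such that 54 * x = 1 (mod 71).
Step 2: Using the extended Euclidean algorithm or trial:
  54 * 25 = 1350 = 19 * 71 + 1.
Step 3: Since 1350 mod 71 = 1, the inverse is x = 25.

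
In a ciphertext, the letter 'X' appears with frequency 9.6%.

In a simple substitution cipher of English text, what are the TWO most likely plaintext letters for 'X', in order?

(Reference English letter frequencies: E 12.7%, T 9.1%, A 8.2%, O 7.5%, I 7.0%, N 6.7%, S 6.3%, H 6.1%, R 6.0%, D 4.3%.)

Step 1: Observed frequency of 'X' is 9.6%.
Step 2: Compute distances to each reference frequency and sort:
  T (9.1%): difference = 0.5% <-- BEST
  A (8.2%): difference = 1.4% <-- RUNNER-UP
  O (7.5%): difference = 2.1%
  I (7.0%): difference = 2.6%
  N (6.7%): difference = 2.9%
Step 3: Most likely is 'T' (9.1%, diff 0.5%); second most likely is 'A' (8.2%, diff 1.4%).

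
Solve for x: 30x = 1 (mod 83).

Step 1: We need x such that 30 * x = 1 (mod 83).
Step 2: Using the extended Euclidean algorithm or trial:
  30 * 36 = 1080 = 13 * 83 + 1.
Step 3: Since 1080 mod 83 = 1, the inverse is x = 36.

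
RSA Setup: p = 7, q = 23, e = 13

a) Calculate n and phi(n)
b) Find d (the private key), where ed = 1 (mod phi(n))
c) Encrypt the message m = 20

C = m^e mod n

Step 1: n = 7 * 23 = 161.
Step 2: phi(n) = (7-1)(23-1) = 6 * 22 = 132.
Step 3: Find d = 13^(-1) mod 132 = 61.
  Verify: 13 * 61 = 793 = 1 (mod 132).
Step 4: C = 20^13 mod 161 = 83.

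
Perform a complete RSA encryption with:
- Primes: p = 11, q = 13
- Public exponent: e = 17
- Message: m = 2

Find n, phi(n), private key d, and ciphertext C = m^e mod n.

Step 1: n = 11 * 13 = 143.
Step 2: phi(n) = (11-1)(13-1) = 10 * 12 = 120.
Step 3: Find d = 17^(-1) mod 120 = 113.
  Verify: 17 * 113 = 1921 = 1 (mod 120).
Step 4: C = 2^17 mod 143 = 84.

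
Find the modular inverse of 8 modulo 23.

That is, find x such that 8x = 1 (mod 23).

Step 1: We need x such that 8 * x = 1 (mod 23).
Step 2: Using the extended Euclidean algorithm or trial:
  8 * 3 = 24 = 1 * 23 + 1.
Step 3: Since 24 mod 23 = 1, the inverse is x = 3.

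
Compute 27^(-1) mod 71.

Step 1: We need x such that 27 * x = 1 (mod 71).
Step 2: Using the extended Euclidean algorithm or trial:
  27 * 50 = 1350 = 19 * 71 + 1.
Step 3: Since 1350 mod 71 = 1, the inverse is x = 50.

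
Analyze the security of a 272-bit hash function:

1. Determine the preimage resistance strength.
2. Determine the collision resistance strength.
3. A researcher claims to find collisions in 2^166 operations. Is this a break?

Step 1: Preimage resistance requires brute-force of 2^272 operations.
Step 2: Collision resistance (birthday bound) = 2^(272/2) = 2^136.
Step 3: The claimed attack costs 2^166 operations.
Step 4: Since 2^166 >= 2^136, the claimed attack is no faster than the generic birthday attack, so this does not break collision resistance.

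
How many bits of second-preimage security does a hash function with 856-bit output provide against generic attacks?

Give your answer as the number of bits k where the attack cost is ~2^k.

Step 1: The hash has a 856-bit output.
Step 2: Second-preimage resistance means: given a specific input x, it should be infeasible to find a different y with h(y) = h(x).
With a 856-bit output, a generic search for a second preimage costs about 2^856 evaluations (each trial matches the fixed target with probability 2^-856).
Step 3: Security level = 856 bits.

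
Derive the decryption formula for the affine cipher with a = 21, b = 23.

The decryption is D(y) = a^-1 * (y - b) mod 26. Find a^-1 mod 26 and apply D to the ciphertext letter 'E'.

Step 1: Find a^-1, the modular inverse of 21 mod 26.
Step 2: We need 21 * a^-1 = 1 (mod 26).
Step 3: 21 * 5 = 105 = 4 * 26 + 1, so a^-1 = 5.
Step 4: D(y) = 5(y - 23) mod 26.
Step 5: Apply to 'E' (y = 4): D(4) = 5 * (4 - 23) mod 26 = 5 * -19 mod 26 = 9 -> 'J'.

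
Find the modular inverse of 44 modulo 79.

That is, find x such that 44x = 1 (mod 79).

Step 1: We need x such that 44 * x = 1 (mod 79).
Step 2: Using the extended Euclidean algorithm or trial:
  44 * 9 = 396 = 5 * 79 + 1.
Step 3: Since 396 mod 79 = 1, the inverse is x = 9.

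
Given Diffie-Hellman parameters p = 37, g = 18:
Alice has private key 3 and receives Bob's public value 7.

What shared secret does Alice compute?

Step 1: s = B^a mod p = 7^3 mod 37.
  7^1 mod 37 = 7
  7^2 mod 37 = (7 * 7) mod 37 = 12
  7^3 mod 37 = (12 * 7) mod 37 = 10
Result: shared secret = 10.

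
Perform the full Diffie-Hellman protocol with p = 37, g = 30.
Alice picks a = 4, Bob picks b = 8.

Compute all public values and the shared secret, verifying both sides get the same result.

Step 1: A = g^a mod p = 30^4 mod 37 = 33.
Step 2: B = g^b mod p = 30^8 mod 37 = 16.
Step 3: Alice computes s = B^a mod p = 16^4 mod 37 = 9.
Step 4: Bob computes s = A^b mod p = 33^8 mod 37 = 9.
Both sides agree: shared secret = 9.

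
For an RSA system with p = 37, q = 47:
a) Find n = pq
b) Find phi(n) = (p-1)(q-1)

Step 1: n = p * q = 37 * 47 = 1739.
Step 2: phi(n) = (p-1)(q-1) = 36 * 46 = 1656.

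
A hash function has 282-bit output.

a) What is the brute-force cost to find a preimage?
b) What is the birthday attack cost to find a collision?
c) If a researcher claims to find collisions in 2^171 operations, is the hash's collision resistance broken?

Step 1: Preimage resistance requires brute-force of 2^282 operations.
Step 2: Collision resistance (birthday bound) = 2^(282/2) = 2^141.
Step 3: The claimed attack costs 2^171 operations.
Step 4: Since 2^171 >= 2^141, the claimed attack is no faster than the generic birthday attack, so this does not break collision resistance.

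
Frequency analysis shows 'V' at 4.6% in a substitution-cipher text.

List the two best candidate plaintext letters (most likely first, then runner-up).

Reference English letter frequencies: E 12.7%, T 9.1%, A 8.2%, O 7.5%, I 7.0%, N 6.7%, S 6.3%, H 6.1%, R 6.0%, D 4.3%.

Step 1: Observed frequency of 'V' is 4.6%.
Step 2: Compute distances to each reference frequency and sort:
  D (4.3%): difference = 0.3% <-- BEST
  R (6.0%): difference = 1.4% <-- RUNNER-UP
  H (6.1%): difference = 1.5%
  S (6.3%): difference = 1.7%
  N (6.7%): difference = 2.1%
Step 3: Most likely is 'D' (4.3%, diff 0.3%); second most likely is 'R' (6.0%, diff 1.4%).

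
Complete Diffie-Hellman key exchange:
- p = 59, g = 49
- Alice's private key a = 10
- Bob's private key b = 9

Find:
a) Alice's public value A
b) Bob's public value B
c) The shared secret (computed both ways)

Step 1: A = g^a mod p = 49^10 mod 59 = 25.
Step 2: B = g^b mod p = 49^9 mod 59 = 27.
Step 3: Alice computes s = B^a mod p = 27^10 mod 59 = 3.
Step 4: Bob computes s = A^b mod p = 25^9 mod 59 = 3.
Both sides agree: shared secret = 3.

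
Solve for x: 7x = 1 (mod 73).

Step 1: We need x such that 7 * x = 1 (mod 73).
Step 2: Using the extended Euclidean algorithm or trial:
  7 * 21 = 147 = 2 * 73 + 1.
Step 3: Since 147 mod 73 = 1, the inverse is x = 21.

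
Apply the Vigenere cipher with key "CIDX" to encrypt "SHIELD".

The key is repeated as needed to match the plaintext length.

Step 1: Repeat key to match plaintext length:
  Plaintext: SHIELD
  Key:       CIDXCI
Step 2: Encrypt each letter:
  S(18) + C(2) = (18+2) mod 26 = 20 = U
  H(7) + I(8) = (7+8) mod 26 = 15 = P
  I(8) + D(3) = (8+3) mod 26 = 11 = L
  E(4) + X(23) = (4+23) mod 26 = 1 = B
  L(11) + C(2) = (11+2) mod 26 = 13 = N
  D(3) + I(8) = (3+8) mod 26 = 11 = L
Ciphertext: UPLBNL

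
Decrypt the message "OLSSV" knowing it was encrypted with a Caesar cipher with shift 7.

Step 1: Reverse the shift by subtracting 7 from each letter position.
  O (position 14) -> position (14-7) mod 26 = 7 -> H
  L (position 11) -> position (11-7) mod 26 = 4 -> E
  S (position 18) -> position (18-7) mod 26 = 11 -> L
  S (position 18) -> position (18-7) mod 26 = 11 -> L
  V (position 21) -> position (21-7) mod 26 = 14 -> O
Decrypted message: HELLO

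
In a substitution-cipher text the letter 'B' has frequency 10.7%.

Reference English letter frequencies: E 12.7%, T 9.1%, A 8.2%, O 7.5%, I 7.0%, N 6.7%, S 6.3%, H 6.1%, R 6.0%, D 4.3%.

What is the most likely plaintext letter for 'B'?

Step 1: The observed frequency is 10.7%.
Step 2: Compare with English frequencies:
  E: 12.7% (difference: 2.0%)
  T: 9.1% (difference: 1.6%) <-- closest
  A: 8.2% (difference: 2.5%)
  O: 7.5% (difference: 3.2%)
  I: 7.0% (difference: 3.7%)
  N: 6.7% (difference: 4.0%)
  S: 6.3% (difference: 4.4%)
  H: 6.1% (difference: 4.6%)
  R: 6.0% (difference: 4.7%)
  D: 4.3% (difference: 6.4%)
Step 3: 'B' most likely represents 'T' (frequency 9.1%).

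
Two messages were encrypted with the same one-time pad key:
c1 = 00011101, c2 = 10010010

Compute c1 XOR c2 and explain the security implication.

Step 1: c1 XOR c2 = (m1 XOR k) XOR (m2 XOR k).
Step 2: By XOR associativity/commutativity: = m1 XOR m2 XOR k XOR k = m1 XOR m2.
Step 3: 00011101 XOR 10010010 = 10001111 = 143.
Step 4: The key cancels out! An attacker learns m1 XOR m2 = 143, revealing the relationship between plaintexts.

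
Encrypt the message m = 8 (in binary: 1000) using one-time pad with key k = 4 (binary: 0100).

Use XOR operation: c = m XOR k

Step 1: Write out the XOR operation bit by bit:
  Message: 1000
  Key:     0100
  XOR:     1100
Step 2: Convert to decimal: 1100 = 12.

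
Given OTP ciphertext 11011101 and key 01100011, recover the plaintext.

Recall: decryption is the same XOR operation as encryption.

Step 1: XOR ciphertext with key:
  Ciphertext: 11011101
  Key:        01100011
  XOR:        10111110
Step 2: Plaintext = 10111110 = 190 in decimal.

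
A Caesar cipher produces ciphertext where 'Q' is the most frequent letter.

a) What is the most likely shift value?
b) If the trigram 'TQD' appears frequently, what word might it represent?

Step 1: In English, 'E' is the most frequent letter (12.7%).
Step 2: The most frequent ciphertext letter is 'Q' (position 16).
Step 3: Shift = (16 - 4) mod 26 = 12.
Step 4: Decrypt 'TQD' by shifting back 12:
  T -> H
  Q -> E
  D -> R
Step 5: 'TQD' decrypts to 'HER'.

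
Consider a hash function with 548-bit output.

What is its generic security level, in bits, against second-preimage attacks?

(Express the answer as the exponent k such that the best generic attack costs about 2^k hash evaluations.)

Step 1: The hash has a 548-bit output.
Step 2: Second-preimage resistance means: given a specific input x, it should be infeasible to find a different y with h(y) = h(x).
With a 548-bit output, a generic search for a second preimage costs about 2^548 evaluations (each trial matches the fixed target with probability 2^-548).
Step 3: Security level = 548 bits.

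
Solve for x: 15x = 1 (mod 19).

Step 1: We need x such that 15 * x = 1 (mod 19).
Step 2: Using the extended Euclidean algorithm or trial:
  15 * 14 = 210 = 11 * 19 + 1.
Step 3: Since 210 mod 19 = 1, the inverse is x = 14.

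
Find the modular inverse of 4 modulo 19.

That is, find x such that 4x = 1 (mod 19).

Step 1: We need x such that 4 * x = 1 (mod 19).
Step 2: Using the extended Euclidean algorithm or trial:
  4 * 5 = 20 = 1 * 19 + 1.
Step 3: Since 20 mod 19 = 1, the inverse is x = 5.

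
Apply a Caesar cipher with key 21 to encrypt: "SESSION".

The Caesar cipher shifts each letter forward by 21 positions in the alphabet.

Step 1: For each letter, shift forward by 21 positions (mod 26).
  S (position 18) -> position (18+21) mod 26 = 13 -> N
  E (position 4) -> position (4+21) mod 26 = 25 -> Z
  S (position 18) -> position (18+21) mod 26 = 13 -> N
  S (position 18) -> position (18+21) mod 26 = 13 -> N
  I (position 8) -> position (8+21) mod 26 = 3 -> D
  O (position 14) -> position (14+21) mod 26 = 9 -> J
  N (position 13) -> position (13+21) mod 26 = 8 -> I
Result: NZNNDJI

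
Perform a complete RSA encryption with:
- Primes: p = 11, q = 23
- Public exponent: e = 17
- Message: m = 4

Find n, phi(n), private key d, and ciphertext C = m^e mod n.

Step 1: n = 11 * 23 = 253.
Step 2: phi(n) = (11-1)(23-1) = 10 * 22 = 220.
Step 3: Find d = 17^(-1) mod 220 = 13.
  Verify: 17 * 13 = 221 = 1 (mod 220).
Step 4: C = 4^17 mod 253 = 71.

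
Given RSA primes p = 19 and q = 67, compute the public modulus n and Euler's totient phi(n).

Step 1: n = p * q = 19 * 67 = 1273.
Step 2: phi(n) = (p-1)(q-1) = 18 * 66 = 1188.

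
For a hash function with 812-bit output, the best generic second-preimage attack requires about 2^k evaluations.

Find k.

Step 1: The hash has a 812-bit output.
Step 2: Second-preimage resistance means: given a specific input x, it should be infeasible to find a different y with h(y) = h(x).
With a 812-bit output, a generic search for a second preimage costs about 2^812 evaluations (each trial matches the fixed target with probability 2^-812).
Step 3: Security level = 812 bits.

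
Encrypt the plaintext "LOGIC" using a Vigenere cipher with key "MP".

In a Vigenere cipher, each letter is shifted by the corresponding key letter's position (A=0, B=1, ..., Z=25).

Step 1: Repeat key to match plaintext length:
  Plaintext: LOGIC
  Key:       MPMPM
Step 2: Encrypt each letter:
  L(11) + M(12) = (11+12) mod 26 = 23 = X
  O(14) + P(15) = (14+15) mod 26 = 3 = D
  G(6) + M(12) = (6+12) mod 26 = 18 = S
  I(8) + P(15) = (8+15) mod 26 = 23 = X
  C(2) + M(12) = (2+12) mod 26 = 14 = O
Ciphertext: XDSXO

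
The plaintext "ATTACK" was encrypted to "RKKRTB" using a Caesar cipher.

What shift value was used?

Step 1: Compare first letters: A (position 0) -> R (position 17).
Step 2: Shift = (17 - 0) mod 26 = 17.
The shift value is 17.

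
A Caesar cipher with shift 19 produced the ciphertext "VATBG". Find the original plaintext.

Step 1: Reverse the shift by subtracting 19 from each letter position.
  V (position 21) -> position (21-19) mod 26 = 2 -> C
  A (position 0) -> position (0-19) mod 26 = 7 -> H
  T (position 19) -> position (19-19) mod 26 = 0 -> A
  B (position 1) -> position (1-19) mod 26 = 8 -> I
  G (position 6) -> position (6-19) mod 26 = 13 -> N
Decrypted message: CHAIN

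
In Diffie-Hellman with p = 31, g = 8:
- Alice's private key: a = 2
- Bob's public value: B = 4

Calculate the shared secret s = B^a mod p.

Step 1: s = B^a mod p = 4^2 mod 31.
  4^1 mod 31 = 4
  4^2 mod 31 = (4 * 4) mod 31 = 16
Result: shared secret = 16.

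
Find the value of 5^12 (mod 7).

Step 1: Compute 5^12 mod 7 step by step, reducing modulo 7 at each step.
  5^1 mod 7 = 5
  5^2 mod 7 = (5 * 5) mod 7 = 4
  5^3 mod 7 = (4 * 5) mod 7 = 6
  5^4 mod 7 = (6 * 5) mod 7 = 2
  5^5 mod 7 = (2 * 5) mod 7 = 3
  5^6 mod 7 = (3 * 5) mod 7 = 1
  5^7 mod 7 = (1 * 5) mod 7 = 5
  5^8 mod 7 = (5 * 5) mod 7 = 4
  5^9 mod 7 = (4 * 5) mod 7 = 6
  5^10 mod 7 = (6 * 5) mod 7 = 2
  5^11 mod 7 = (2 * 5) mod 7 = 3
  5^12 mod 7 = (3 * 5) mod 7 = 1
Step 2: Result = 1.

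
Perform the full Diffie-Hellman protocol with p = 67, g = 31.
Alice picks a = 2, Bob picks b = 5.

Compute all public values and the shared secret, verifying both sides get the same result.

Step 1: A = g^a mod p = 31^2 mod 67 = 23.
Step 2: B = g^b mod p = 31^5 mod 67 = 51.
Step 3: Alice computes s = B^a mod p = 51^2 mod 67 = 55.
Step 4: Bob computes s = A^b mod p = 23^5 mod 67 = 55.
Both sides agree: shared secret = 55.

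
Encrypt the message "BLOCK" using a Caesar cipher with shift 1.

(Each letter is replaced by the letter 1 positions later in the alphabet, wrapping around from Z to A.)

Step 1: For each letter, shift forward by 1 positions (mod 26).
  B (position 1) -> position (1+1) mod 26 = 2 -> C
  L (position 11) -> position (11+1) mod 26 = 12 -> M
  O (position 14) -> position (14+1) mod 26 = 15 -> P
  C (position 2) -> position (2+1) mod 26 = 3 -> D
  K (position 10) -> position (10+1) mod 26 = 11 -> L
Result: CMPDL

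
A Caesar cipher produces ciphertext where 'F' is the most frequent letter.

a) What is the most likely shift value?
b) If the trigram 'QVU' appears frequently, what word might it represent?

Step 1: In English, 'E' is the most frequent letter (12.7%).
Step 2: The most frequent ciphertext letter is 'F' (position 5).
Step 3: Shift = (5 - 4) mod 26 = 1.
Step 4: Decrypt 'QVU' by shifting back 1:
  Q -> P
  V -> U
  U -> T
Step 5: 'QVU' decrypts to 'PUT'.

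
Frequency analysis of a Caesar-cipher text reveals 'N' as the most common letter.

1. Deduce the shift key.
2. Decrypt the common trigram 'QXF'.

Step 1: In English, 'E' is the most frequent letter (12.7%).
Step 2: The most frequent ciphertext letter is 'N' (position 13).
Step 3: Shift = (13 - 4) mod 26 = 9.
Step 4: Decrypt 'QXF' by shifting back 9:
  Q -> H
  X -> O
  F -> W
Step 5: 'QXF' decrypts to 'HOW'.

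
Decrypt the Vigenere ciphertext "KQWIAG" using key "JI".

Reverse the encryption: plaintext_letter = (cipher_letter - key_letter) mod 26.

Step 1: Extend key: JIJIJI
Step 2: Decrypt each letter (c - k) mod 26:
  K(10) - J(9) = (10-9) mod 26 = 1 = B
  Q(16) - I(8) = (16-8) mod 26 = 8 = I
  W(22) - J(9) = (22-9) mod 26 = 13 = N
  I(8) - I(8) = (8-8) mod 26 = 0 = A
  A(0) - J(9) = (0-9) mod 26 = 17 = R
  G(6) - I(8) = (6-8) mod 26 = 24 = Y
Plaintext: BINARY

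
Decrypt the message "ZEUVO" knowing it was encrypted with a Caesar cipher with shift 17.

Step 1: Reverse the shift by subtracting 17 from each letter position.
  Z (position 25) -> position (25-17) mod 26 = 8 -> I
  E (position 4) -> position (4-17) mod 26 = 13 -> N
  U (position 20) -> position (20-17) mod 26 = 3 -> D
  V (position 21) -> position (21-17) mod 26 = 4 -> E
  O (position 14) -> position (14-17) mod 26 = 23 -> X
Decrypted message: INDEX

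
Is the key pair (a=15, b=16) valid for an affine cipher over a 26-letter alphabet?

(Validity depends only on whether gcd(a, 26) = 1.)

Step 1: Compute gcd(15, 26).
Step 2: gcd(15, 26) = 1.
Since gcd = 1, 15 is coprime with 26, so it is a valid key.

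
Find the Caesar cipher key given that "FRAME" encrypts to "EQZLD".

Step 1: Compare first letters: F (position 5) -> E (position 4).
Step 2: Shift = (4 - 5) mod 26 = 25.
The shift value is 25.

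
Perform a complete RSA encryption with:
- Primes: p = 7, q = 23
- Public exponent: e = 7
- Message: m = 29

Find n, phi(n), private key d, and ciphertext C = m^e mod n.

Step 1: n = 7 * 23 = 161.
Step 2: phi(n) = (7-1)(23-1) = 6 * 22 = 132.
Step 3: Find d = 7^(-1) mod 132 = 19.
  Verify: 7 * 19 = 133 = 1 (mod 132).
Step 4: C = 29^7 mod 161 = 141.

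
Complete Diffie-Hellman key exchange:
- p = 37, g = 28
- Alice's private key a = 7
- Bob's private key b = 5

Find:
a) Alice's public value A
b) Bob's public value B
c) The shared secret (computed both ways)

Step 1: A = g^a mod p = 28^7 mod 37 = 21.
Step 2: B = g^b mod p = 28^5 mod 37 = 3.
Step 3: Alice computes s = B^a mod p = 3^7 mod 37 = 4.
Step 4: Bob computes s = A^b mod p = 21^5 mod 37 = 4.
Both sides agree: shared secret = 4.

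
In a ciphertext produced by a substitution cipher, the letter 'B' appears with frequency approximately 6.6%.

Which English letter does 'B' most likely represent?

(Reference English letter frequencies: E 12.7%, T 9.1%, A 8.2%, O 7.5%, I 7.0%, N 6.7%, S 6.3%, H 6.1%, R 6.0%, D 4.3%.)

Step 1: The observed frequency is 6.6%.
Step 2: Compare with English frequencies:
  E: 12.7% (difference: 6.1%)
  T: 9.1% (difference: 2.5%)
  A: 8.2% (difference: 1.6%)
  O: 7.5% (difference: 0.9%)
  I: 7.0% (difference: 0.4%)
  N: 6.7% (difference: 0.1%) <-- closest
  S: 6.3% (difference: 0.3%)
  H: 6.1% (difference: 0.5%)
  R: 6.0% (difference: 0.6%)
  D: 4.3% (difference: 2.3%)
Step 3: 'B' most likely represents 'N' (frequency 6.7%).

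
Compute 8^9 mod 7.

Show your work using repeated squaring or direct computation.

Step 1: Compute 8^9 mod 7 step by step, reducing modulo 7 at each step.
  8^1 mod 7 = 1
  8^2 mod 7 = (1 * 8) mod 7 = 1
  8^3 mod 7 = (1 * 8) mod 7 = 1
  8^4 mod 7 = (1 * 8) mod 7 = 1
  8^5 mod 7 = (1 * 8) mod 7 = 1
  8^6 mod 7 = (1 * 8) mod 7 = 1
  8^7 mod 7 = (1 * 8) mod 7 = 1
  8^8 mod 7 = (1 * 8) mod 7 = 1
  8^9 mod 7 = (1 * 8) mod 7 = 1
Step 2: Result = 1.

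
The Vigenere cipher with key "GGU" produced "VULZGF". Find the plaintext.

Step 1: Extend key: GGUGGU
Step 2: Decrypt each letter (c - k) mod 26:
  V(21) - G(6) = (21-6) mod 26 = 15 = P
  U(20) - G(6) = (20-6) mod 26 = 14 = O
  L(11) - U(20) = (11-20) mod 26 = 17 = R
  Z(25) - G(6) = (25-6) mod 26 = 19 = T
  G(6) - G(6) = (6-6) mod 26 = 0 = A
  F(5) - U(20) = (5-20) mod 26 = 11 = L
Plaintext: PORTAL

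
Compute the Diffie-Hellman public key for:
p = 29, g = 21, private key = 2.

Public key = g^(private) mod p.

Step 1: A = g^a mod p = 21^2 mod 29.
  21^1 mod 29 = 21
  21^2 mod 29 = (21 * 21) mod 29 = 6
Result: A = 6.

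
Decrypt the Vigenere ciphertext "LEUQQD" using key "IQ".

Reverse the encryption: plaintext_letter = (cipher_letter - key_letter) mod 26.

Step 1: Extend key: IQIQIQ
Step 2: Decrypt each letter (c - k) mod 26:
  L(11) - I(8) = (11-8) mod 26 = 3 = D
  E(4) - Q(16) = (4-16) mod 26 = 14 = O
  U(20) - I(8) = (20-8) mod 26 = 12 = M
  Q(16) - Q(16) = (16-16) mod 26 = 0 = A
  Q(16) - I(8) = (16-8) mod 26 = 8 = I
  D(3) - Q(16) = (3-16) mod 26 = 13 = N
Plaintext: DOMAIN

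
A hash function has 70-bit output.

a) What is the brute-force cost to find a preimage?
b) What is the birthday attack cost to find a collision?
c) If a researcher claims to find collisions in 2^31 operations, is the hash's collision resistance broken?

Step 1: Preimage resistance requires brute-force of 2^70 operations.
Step 2: Collision resistance (birthday bound) = 2^(70/2) = 2^35.
Step 3: The claimed attack costs 2^31 operations.
Step 4: Since 2^31 < 2^35, the claimed attack beats the generic birthday bound, so collision resistance is broken.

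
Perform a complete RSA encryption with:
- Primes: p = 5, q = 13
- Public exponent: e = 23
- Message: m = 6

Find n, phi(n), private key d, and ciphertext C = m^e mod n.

Step 1: n = 5 * 13 = 65.
Step 2: phi(n) = (5-1)(13-1) = 4 * 12 = 48.
Step 3: Find d = 23^(-1) mod 48 = 23.
  Verify: 23 * 23 = 529 = 1 (mod 48).
Step 4: C = 6^23 mod 65 = 11.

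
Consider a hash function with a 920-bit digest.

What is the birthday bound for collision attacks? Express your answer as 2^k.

Step 1: The birthday paradox gives collision probability ~50% after sqrt(2^n) = 2^(n/2) hashes.
Step 2: For 920-bit output: 2^(920/2) = 2^460.
Step 3: Approximately 2^460 hash computations needed.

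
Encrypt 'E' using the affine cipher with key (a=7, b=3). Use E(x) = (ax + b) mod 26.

Step 1: Convert 'E' to number: x = 4.
Step 2: E(4) = (7 * 4 + 3) mod 26 = 31 mod 26 = 5.
Step 3: Convert 5 back to letter: F.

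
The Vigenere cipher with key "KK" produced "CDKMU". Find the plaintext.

Step 1: Extend key: KKKKK
Step 2: Decrypt each letter (c - k) mod 26:
  C(2) - K(10) = (2-10) mod 26 = 18 = S
  D(3) - K(10) = (3-10) mod 26 = 19 = T
  K(10) - K(10) = (10-10) mod 26 = 0 = A
  M(12) - K(10) = (12-10) mod 26 = 2 = C
  U(20) - K(10) = (20-10) mod 26 = 10 = K
Plaintext: STACK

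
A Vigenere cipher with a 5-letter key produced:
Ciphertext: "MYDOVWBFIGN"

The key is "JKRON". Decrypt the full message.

Step 1: Key 'JKRON' has length 5. Extended key: JKRONJKRONJ
Step 2: Decrypt each position:
  M(12) - J(9) = 3 = D
  Y(24) - K(10) = 14 = O
  D(3) - R(17) = 12 = M
  O(14) - O(14) = 0 = A
  V(21) - N(13) = 8 = I
  W(22) - J(9) = 13 = N
  B(1) - K(10) = 17 = R
  F(5) - R(17) = 14 = O
  I(8) - O(14) = 20 = U
  G(6) - N(13) = 19 = T
  N(13) - J(9) = 4 = E
Plaintext: DOMAINROUTE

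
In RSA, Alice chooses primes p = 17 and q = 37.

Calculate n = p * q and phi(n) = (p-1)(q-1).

Step 1: n = p * q = 17 * 37 = 629.
Step 2: phi(n) = (p-1)(q-1) = 16 * 36 = 576.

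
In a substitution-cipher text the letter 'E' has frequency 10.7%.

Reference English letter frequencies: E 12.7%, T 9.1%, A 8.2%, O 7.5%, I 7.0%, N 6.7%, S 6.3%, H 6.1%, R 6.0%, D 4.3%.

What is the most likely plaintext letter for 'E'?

Step 1: The observed frequency is 10.7%.
Step 2: Compare with English frequencies:
  E: 12.7% (difference: 2.0%)
  T: 9.1% (difference: 1.6%) <-- closest
  A: 8.2% (difference: 2.5%)
  O: 7.5% (difference: 3.2%)
  I: 7.0% (difference: 3.7%)
  N: 6.7% (difference: 4.0%)
  S: 6.3% (difference: 4.4%)
  H: 6.1% (difference: 4.6%)
  R: 6.0% (difference: 4.7%)
  D: 4.3% (difference: 6.4%)
Step 3: 'E' most likely represents 'T' (frequency 9.1%).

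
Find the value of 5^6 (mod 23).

Step 1: Compute 5^6 mod 23 step by step, reducing modulo 23 at each step.
  5^1 mod 23 = 5
  5^2 mod 23 = (5 * 5) mod 23 = 2
  5^3 mod 23 = (2 * 5) mod 23 = 10
  5^4 mod 23 = (10 * 5) mod 23 = 4
  5^5 mod 23 = (4 * 5) mod 23 = 20
  5^6 mod 23 = (20 * 5) mod 23 = 8
Step 2: Result = 8.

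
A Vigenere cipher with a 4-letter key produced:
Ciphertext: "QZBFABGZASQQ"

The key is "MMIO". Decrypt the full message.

Step 1: Key 'MMIO' has length 4. Extended key: MMIOMMIOMMIO
Step 2: Decrypt each position:
  Q(16) - M(12) = 4 = E
  Z(25) - M(12) = 13 = N
  B(1) - I(8) = 19 = T
  F(5) - O(14) = 17 = R
  A(0) - M(12) = 14 = O
  B(1) - M(12) = 15 = P
  G(6) - I(8) = 24 = Y
  Z(25) - O(14) = 11 = L
  A(0) - M(12) = 14 = O
  S(18) - M(12) = 6 = G
  Q(16) - I(8) = 8 = I
  Q(16) - O(14) = 2 = C
Plaintext: ENTROPYLOGIC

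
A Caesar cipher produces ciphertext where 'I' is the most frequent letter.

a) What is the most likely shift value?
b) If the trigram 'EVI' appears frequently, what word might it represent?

Step 1: In English, 'E' is the most frequent letter (12.7%).
Step 2: The most frequent ciphertext letter is 'I' (position 8).
Step 3: Shift = (8 - 4) mod 26 = 4.
Step 4: Decrypt 'EVI' by shifting back 4:
  E -> A
  V -> R
  I -> E
Step 5: 'EVI' decrypts to 'ARE'.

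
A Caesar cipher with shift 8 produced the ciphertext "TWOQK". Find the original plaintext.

Step 1: Reverse the shift by subtracting 8 from each letter position.
  T (position 19) -> position (19-8) mod 26 = 11 -> L
  W (position 22) -> position (22-8) mod 26 = 14 -> O
  O (position 14) -> position (14-8) mod 26 = 6 -> G
  Q (position 16) -> position (16-8) mod 26 = 8 -> I
  K (position 10) -> position (10-8) mod 26 = 2 -> C
Decrypted message: LOGIC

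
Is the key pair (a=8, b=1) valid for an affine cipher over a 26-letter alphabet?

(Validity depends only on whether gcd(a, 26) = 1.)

Step 1: Compute gcd(8, 26).
Step 2: gcd(8, 26) = 2.
Since gcd = 2 != 1, 8 shares a common factor with 26, so it cannot be used.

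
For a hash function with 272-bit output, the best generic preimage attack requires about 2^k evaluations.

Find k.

Step 1: The hash has a 272-bit output.
Step 2: Preimage resistance means: given a digest h(x), it should be infeasible to find any input that hashes to it.
With a 272-bit output there are 2^272 possible digests, so a generic brute-force preimage search costs about 2^272 evaluations.
Step 3: Security level = 272 bits.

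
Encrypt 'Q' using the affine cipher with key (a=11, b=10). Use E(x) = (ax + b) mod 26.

Step 1: Convert 'Q' to number: x = 16.
Step 2: E(16) = (11 * 16 + 10) mod 26 = 186 mod 26 = 4.
Step 3: Convert 4 back to letter: E.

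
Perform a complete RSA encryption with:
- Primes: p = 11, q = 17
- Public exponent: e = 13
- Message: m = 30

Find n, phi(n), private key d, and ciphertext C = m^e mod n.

Step 1: n = 11 * 17 = 187.
Step 2: phi(n) = (11-1)(17-1) = 10 * 16 = 160.
Step 3: Find d = 13^(-1) mod 160 = 37.
  Verify: 13 * 37 = 481 = 1 (mod 160).
Step 4: C = 30^13 mod 187 = 149.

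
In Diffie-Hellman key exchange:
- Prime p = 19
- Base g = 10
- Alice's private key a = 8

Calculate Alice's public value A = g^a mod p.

Step 1: A = g^a mod p = 10^8 mod 19.
  10^1 mod 19 = 10
  10^2 mod 19 = (10 * 10) mod 19 = 5
  10^3 mod 19 = (5 * 10) mod 19 = 12
  10^4 mod 19 = (12 * 10) mod 19 = 6
  10^5 mod 19 = (6 * 10) mod 19 = 3
  10^6 mod 19 = (3 * 10) mod 19 = 11
  10^7 mod 19 = (11 * 10) mod 19 = 15
  10^8 mod 19 = (15 * 10) mod 19 = 17
Result: A = 17.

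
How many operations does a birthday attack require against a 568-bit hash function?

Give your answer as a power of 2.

Step 1: The birthday paradox gives collision probability ~50% after sqrt(2^n) = 2^(n/2) hashes.
Step 2: For 568-bit output: 2^(568/2) = 2^284.
Step 3: Approximately 2^284 hash computations needed.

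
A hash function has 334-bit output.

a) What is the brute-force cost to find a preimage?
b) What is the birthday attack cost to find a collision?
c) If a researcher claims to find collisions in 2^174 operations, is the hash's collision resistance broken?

Step 1: Preimage resistance requires brute-force of 2^334 operations.
Step 2: Collision resistance (birthday bound) = 2^(334/2) = 2^167.
Step 3: The claimed attack costs 2^174 operations.
Step 4: Since 2^174 >= 2^167, the claimed attack is no faster than the generic birthday attack, so this does not break collision resistance.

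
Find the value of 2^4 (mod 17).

Step 1: Compute 2^4 mod 17 step by step, reducing modulo 17 at each step.
  2^1 mod 17 = 2
  2^2 mod 17 = (2 * 2) mod 17 = 4
  2^3 mod 17 = (4 * 2) mod 17 = 8
  2^4 mod 17 = (8 * 2) mod 17 = 16
Step 2: Result = 16.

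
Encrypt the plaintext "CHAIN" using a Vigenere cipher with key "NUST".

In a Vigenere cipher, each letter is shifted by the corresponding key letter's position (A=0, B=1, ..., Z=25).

Step 1: Repeat key to match plaintext length:
  Plaintext: CHAIN
  Key:       NUSTN
Step 2: Encrypt each letter:
  C(2) + N(13) = (2+13) mod 26 = 15 = P
  H(7) + U(20) = (7+20) mod 26 = 1 = B
  A(0) + S(18) = (0+18) mod 26 = 18 = S
  I(8) + T(19) = (8+19) mod 26 = 1 = B
  N(13) + N(13) = (13+13) mod 26 = 0 = A
Ciphertext: PBSBA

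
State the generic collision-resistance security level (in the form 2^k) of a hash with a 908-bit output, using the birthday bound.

Step 1: The birthday paradox gives collision probability ~50% after sqrt(2^n) = 2^(n/2) hashes.
Step 2: For 908-bit output: 2^(908/2) = 2^454.
Step 3: Approximately 2^454 hash computations needed.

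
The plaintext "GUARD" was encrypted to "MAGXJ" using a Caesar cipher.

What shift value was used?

Step 1: Compare first letters: G (position 6) -> M (position 12).
Step 2: Shift = (12 - 6) mod 26 = 6.
The shift value is 6.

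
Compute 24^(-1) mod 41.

Step 1: We need x such that 24 * x = 1 (mod 41).
Step 2: Using the extended Euclidean algorithm or trial:
  24 * 12 = 288 = 7 * 41 + 1.
Step 3: Since 288 mod 41 = 1, the inverse is x = 12.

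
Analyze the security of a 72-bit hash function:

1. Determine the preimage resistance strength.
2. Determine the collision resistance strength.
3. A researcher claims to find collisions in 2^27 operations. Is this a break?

Step 1: Preimage resistance requires brute-force of 2^72 operations.
Step 2: Collision resistance (birthday bound) = 2^(72/2) = 2^36.
Step 3: The claimed attack costs 2^27 operations.
Step 4: Since 2^27 < 2^36, the claimed attack beats the generic birthday bound, so collision resistance is broken.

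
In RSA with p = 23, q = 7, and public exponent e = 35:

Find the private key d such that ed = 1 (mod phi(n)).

Step 1: n = 23 * 7 = 161.
Step 2: phi(n) = 22 * 6 = 132.
Step 3: Find d such that 35 * d = 1 (mod 132).
Step 4: d = 35^(-1) mod 132 = 83.
Verification: 35 * 83 = 2905 = 22 * 132 + 1.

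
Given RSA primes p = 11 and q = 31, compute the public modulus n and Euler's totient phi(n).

Step 1: n = p * q = 11 * 31 = 341.
Step 2: phi(n) = (p-1)(q-1) = 10 * 30 = 300.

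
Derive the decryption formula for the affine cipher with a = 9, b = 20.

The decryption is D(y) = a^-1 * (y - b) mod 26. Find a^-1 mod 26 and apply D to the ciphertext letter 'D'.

Step 1: Find a^-1, the modular inverse of 9 mod 26.
Step 2: We need 9 * a^-1 = 1 (mod 26).
Step 3: 9 * 3 = 27 = 1 * 26 + 1, so a^-1 = 3.
Step 4: D(y) = 3(y - 20) mod 26.
Step 5: Apply to 'D' (y = 3): D(3) = 3 * (3 - 20) mod 26 = 3 * -17 mod 26 = 1 -> 'B'.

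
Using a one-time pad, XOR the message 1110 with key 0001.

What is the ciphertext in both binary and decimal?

Step 1: Write out the XOR operation bit by bit:
  Message: 1110
  Key:     0001
  XOR:     1111
Step 2: Convert to decimal: 1111 = 15.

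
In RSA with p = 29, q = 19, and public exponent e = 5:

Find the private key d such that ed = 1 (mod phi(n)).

Step 1: n = 29 * 19 = 551.
Step 2: phi(n) = 28 * 18 = 504.
Step 3: Find d such that 5 * d = 1 (mod 504).
Step 4: d = 5^(-1) mod 504 = 101.
Verification: 5 * 101 = 505 = 1 * 504 + 1.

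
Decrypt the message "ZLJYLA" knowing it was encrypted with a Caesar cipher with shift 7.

Step 1: Reverse the shift by subtracting 7 from each letter position.
  Z (position 25) -> position (25-7) mod 26 = 18 -> S
  L (position 11) -> position (11-7) mod 26 = 4 -> E
  J (position 9) -> position (9-7) mod 26 = 2 -> C
  Y (position 24) -> position (24-7) mod 26 = 17 -> R
  L (position 11) -> position (11-7) mod 26 = 4 -> E
  A (position 0) -> position (0-7) mod 26 = 19 -> T
Decrypted message: SECRET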